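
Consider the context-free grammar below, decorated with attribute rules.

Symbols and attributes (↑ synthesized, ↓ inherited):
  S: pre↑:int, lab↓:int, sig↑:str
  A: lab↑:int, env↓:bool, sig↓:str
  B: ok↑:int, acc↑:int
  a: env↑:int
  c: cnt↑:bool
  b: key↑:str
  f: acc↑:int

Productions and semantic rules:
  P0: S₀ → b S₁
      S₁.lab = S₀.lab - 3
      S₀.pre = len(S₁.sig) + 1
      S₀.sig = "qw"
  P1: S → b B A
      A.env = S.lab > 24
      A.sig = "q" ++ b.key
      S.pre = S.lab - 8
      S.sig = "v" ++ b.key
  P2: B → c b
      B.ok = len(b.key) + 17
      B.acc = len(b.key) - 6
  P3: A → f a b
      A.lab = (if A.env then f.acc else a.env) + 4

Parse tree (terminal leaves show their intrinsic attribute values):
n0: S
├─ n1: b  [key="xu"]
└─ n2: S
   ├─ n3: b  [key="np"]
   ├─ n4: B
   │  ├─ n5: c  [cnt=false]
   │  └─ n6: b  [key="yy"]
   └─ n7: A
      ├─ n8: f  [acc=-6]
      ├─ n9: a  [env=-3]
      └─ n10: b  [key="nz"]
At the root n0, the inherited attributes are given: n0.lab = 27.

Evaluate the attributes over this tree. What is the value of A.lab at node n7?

1

1. n0.lab = 27  [given at root]
2. n1.key = "xu"  [terminal]
3. n2.lab = 24  [S₀.lab - 3]
4. n3.key = "np"  [terminal]
5. n5.cnt = false  [terminal]
6. n6.key = "yy"  [terminal]
7. n4.ok = 19  [len(b.key) + 17]
8. n4.acc = -4  [len(b.key) - 6]
9. n7.env = false  [S.lab > 24]
10. n7.sig = "qnp"  ["q" ++ b.key]
11. n8.acc = -6  [terminal]
12. n9.env = -3  [terminal]
13. n10.key = "nz"  [terminal]
14. n7.lab = 1  [(if A.env then f.acc else a.env) + 4]
15. n2.pre = 16  [S.lab - 8]
16. n2.sig = "vnp"  ["v" ++ b.key]
17. n0.pre = 4  [len(S₁.sig) + 1]
18. n0.sig = "qw"  ["qw"]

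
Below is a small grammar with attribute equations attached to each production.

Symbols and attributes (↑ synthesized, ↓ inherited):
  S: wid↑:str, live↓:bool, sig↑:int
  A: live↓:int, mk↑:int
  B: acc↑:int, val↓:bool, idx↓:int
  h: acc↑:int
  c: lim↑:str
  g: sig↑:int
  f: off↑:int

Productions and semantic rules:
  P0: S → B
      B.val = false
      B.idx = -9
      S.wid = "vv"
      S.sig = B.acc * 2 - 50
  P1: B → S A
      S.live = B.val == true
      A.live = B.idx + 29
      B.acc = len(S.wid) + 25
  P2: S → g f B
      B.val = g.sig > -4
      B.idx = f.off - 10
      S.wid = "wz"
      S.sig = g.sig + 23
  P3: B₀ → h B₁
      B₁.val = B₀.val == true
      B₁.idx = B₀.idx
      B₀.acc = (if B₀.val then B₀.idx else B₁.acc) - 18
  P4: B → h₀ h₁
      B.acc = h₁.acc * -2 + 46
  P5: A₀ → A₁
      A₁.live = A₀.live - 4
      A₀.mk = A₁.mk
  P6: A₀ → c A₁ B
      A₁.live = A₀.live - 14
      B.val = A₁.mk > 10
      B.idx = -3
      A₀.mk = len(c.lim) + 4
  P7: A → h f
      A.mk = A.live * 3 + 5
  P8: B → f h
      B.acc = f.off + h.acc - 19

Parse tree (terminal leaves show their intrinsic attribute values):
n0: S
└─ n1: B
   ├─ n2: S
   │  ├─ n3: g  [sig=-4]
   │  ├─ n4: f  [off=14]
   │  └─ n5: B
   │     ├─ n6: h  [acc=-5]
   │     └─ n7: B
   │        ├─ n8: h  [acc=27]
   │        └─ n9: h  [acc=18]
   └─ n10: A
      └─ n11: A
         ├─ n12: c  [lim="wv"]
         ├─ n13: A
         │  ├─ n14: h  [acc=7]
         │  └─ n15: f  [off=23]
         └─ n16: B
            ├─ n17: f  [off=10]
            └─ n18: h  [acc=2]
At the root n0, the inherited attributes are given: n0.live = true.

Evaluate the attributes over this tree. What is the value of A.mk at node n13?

1. n0.live = true  [given at root]
2. n1.val = false  [false]
3. n1.idx = -9  [-9]
4. n2.live = false  [B.val == true]
5. n3.sig = -4  [terminal]
6. n4.off = 14  [terminal]
7. n5.val = false  [g.sig > -4]
8. n5.idx = 4  [f.off - 10]
9. n6.acc = -5  [terminal]
10. n7.val = false  [B₀.val == true]
11. n7.idx = 4  [B₀.idx]
12. n8.acc = 27  [terminal]
13. n9.acc = 18  [terminal]
14. n7.acc = 10  [h₁.acc * -2 + 46]
15. n5.acc = -8  [(if B₀.val then B₀.idx else B₁.acc) - 18]
16. n2.wid = "wz"  ["wz"]
17. n2.sig = 19  [g.sig + 23]
18. n10.live = 20  [B.idx + 29]
19. n11.live = 16  [A₀.live - 4]
20. n12.lim = "wv"  [terminal]
21. n13.live = 2  [A₀.live - 14]
22. n14.acc = 7  [terminal]
23. n15.off = 23  [terminal]
24. n13.mk = 11  [A.live * 3 + 5]
25. n16.val = true  [A₁.mk > 10]
26. n16.idx = -3  [-3]
27. n17.off = 10  [terminal]
28. n18.acc = 2  [terminal]
29. n16.acc = -7  [f.off + h.acc - 19]
30. n11.mk = 6  [len(c.lim) + 4]
31. n10.mk = 6  [A₁.mk]
32. n1.acc = 27  [len(S.wid) + 25]
33. n0.wid = "vv"  ["vv"]
34. n0.sig = 4  [B.acc * 2 - 50]

11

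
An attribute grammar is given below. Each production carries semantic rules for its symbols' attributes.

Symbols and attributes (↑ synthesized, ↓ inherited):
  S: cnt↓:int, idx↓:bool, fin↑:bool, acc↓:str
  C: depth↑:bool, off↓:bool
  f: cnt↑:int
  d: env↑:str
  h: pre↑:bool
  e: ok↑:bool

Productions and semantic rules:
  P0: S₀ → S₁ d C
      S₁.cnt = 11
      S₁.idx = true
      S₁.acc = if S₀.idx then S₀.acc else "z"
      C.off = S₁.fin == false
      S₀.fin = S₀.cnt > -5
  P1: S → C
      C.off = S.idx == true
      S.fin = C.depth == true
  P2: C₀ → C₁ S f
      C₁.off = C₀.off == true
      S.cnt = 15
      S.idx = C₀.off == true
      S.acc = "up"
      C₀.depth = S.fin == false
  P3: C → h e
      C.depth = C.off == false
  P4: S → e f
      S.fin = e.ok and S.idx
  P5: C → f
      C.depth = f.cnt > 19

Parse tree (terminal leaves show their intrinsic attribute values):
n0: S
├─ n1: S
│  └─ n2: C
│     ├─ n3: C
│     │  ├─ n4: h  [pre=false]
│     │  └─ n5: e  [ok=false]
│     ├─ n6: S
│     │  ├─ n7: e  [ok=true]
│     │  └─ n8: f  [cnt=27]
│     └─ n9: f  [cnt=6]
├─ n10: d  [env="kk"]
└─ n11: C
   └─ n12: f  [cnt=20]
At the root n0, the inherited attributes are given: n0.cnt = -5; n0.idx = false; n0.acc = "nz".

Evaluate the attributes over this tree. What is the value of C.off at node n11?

true

1. n0.cnt = -5  [given at root]
2. n0.idx = false  [given at root]
3. n0.acc = "nz"  [given at root]
4. n1.cnt = 11  [11]
5. n1.idx = true  [true]
6. n1.acc = "z"  [if S₀.idx then S₀.acc else "z"]
7. n2.off = true  [S.idx == true]
8. n3.off = true  [C₀.off == true]
9. n4.pre = false  [terminal]
10. n5.ok = false  [terminal]
11. n3.depth = false  [C.off == false]
12. n6.cnt = 15  [15]
13. n6.idx = true  [C₀.off == true]
14. n6.acc = "up"  ["up"]
15. n7.ok = true  [terminal]
16. n8.cnt = 27  [terminal]
17. n6.fin = true  [e.ok and S.idx]
18. n9.cnt = 6  [terminal]
19. n2.depth = false  [S.fin == false]
20. n1.fin = false  [C.depth == true]
21. n10.env = "kk"  [terminal]
22. n11.off = true  [S₁.fin == false]
23. n12.cnt = 20  [terminal]
24. n11.depth = true  [f.cnt > 19]
25. n0.fin = false  [S₀.cnt > -5]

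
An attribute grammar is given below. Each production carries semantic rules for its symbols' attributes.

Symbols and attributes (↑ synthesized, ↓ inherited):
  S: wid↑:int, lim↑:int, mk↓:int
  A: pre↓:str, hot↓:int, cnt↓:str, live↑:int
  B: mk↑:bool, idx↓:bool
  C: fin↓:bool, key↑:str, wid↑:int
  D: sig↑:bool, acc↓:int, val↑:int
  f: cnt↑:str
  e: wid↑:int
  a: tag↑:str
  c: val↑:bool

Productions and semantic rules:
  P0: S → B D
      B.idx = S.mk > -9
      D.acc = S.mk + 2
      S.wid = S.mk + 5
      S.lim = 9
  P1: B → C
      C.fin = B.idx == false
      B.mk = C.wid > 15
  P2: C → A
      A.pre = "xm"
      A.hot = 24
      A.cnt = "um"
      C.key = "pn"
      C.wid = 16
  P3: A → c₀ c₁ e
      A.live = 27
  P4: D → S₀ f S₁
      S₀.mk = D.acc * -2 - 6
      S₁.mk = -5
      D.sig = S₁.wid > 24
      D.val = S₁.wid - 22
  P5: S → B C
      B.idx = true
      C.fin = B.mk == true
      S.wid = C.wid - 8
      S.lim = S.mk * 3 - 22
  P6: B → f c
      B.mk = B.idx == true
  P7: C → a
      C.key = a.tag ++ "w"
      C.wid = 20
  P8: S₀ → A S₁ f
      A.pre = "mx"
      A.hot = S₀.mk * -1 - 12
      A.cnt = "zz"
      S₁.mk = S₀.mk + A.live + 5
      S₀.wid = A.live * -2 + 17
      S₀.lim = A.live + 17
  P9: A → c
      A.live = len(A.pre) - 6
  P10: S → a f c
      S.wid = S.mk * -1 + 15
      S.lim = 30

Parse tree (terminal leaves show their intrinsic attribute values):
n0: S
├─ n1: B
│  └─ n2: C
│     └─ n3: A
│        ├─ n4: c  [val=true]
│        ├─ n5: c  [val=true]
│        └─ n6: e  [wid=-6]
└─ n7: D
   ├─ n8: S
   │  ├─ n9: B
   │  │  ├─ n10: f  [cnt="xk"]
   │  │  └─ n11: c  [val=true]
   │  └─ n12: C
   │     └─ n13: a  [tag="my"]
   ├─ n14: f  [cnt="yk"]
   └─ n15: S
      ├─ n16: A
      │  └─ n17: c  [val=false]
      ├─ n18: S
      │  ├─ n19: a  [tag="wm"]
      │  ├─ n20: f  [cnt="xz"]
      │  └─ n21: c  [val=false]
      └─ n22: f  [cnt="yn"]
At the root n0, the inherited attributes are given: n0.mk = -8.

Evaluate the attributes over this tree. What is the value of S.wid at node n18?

1. n0.mk = -8  [given at root]
2. n1.idx = true  [S.mk > -9]
3. n2.fin = false  [B.idx == false]
4. n3.pre = "xm"  ["xm"]
5. n3.hot = 24  [24]
6. n3.cnt = "um"  ["um"]
7. n4.val = true  [terminal]
8. n5.val = true  [terminal]
9. n6.wid = -6  [terminal]
10. n3.live = 27  [27]
11. n2.key = "pn"  ["pn"]
12. n2.wid = 16  [16]
13. n1.mk = true  [C.wid > 15]
14. n7.acc = -6  [S.mk + 2]
15. n8.mk = 6  [D.acc * -2 - 6]
16. n9.idx = true  [true]
17. n10.cnt = "xk"  [terminal]
18. n11.val = true  [terminal]
19. n9.mk = true  [B.idx == true]
20. n12.fin = true  [B.mk == true]
21. n13.tag = "my"  [terminal]
22. n12.key = "myw"  [a.tag ++ "w"]
23. n12.wid = 20  [20]
24. n8.wid = 12  [C.wid - 8]
25. n8.lim = -4  [S.mk * 3 - 22]
26. n14.cnt = "yk"  [terminal]
27. n15.mk = -5  [-5]
28. n16.pre = "mx"  ["mx"]
29. n16.hot = -7  [S₀.mk * -1 - 12]
30. n16.cnt = "zz"  ["zz"]
31. n17.val = false  [terminal]
32. n16.live = -4  [len(A.pre) - 6]
33. n18.mk = -4  [S₀.mk + A.live + 5]
34. n19.tag = "wm"  [terminal]
35. n20.cnt = "xz"  [terminal]
36. n21.val = false  [terminal]
37. n18.wid = 19  [S.mk * -1 + 15]
38. n18.lim = 30  [30]
39. n22.cnt = "yn"  [terminal]
40. n15.wid = 25  [A.live * -2 + 17]
41. n15.lim = 13  [A.live + 17]
42. n7.sig = true  [S₁.wid > 24]
43. n7.val = 3  [S₁.wid - 22]
44. n0.wid = -3  [S.mk + 5]
45. n0.lim = 9  [9]

19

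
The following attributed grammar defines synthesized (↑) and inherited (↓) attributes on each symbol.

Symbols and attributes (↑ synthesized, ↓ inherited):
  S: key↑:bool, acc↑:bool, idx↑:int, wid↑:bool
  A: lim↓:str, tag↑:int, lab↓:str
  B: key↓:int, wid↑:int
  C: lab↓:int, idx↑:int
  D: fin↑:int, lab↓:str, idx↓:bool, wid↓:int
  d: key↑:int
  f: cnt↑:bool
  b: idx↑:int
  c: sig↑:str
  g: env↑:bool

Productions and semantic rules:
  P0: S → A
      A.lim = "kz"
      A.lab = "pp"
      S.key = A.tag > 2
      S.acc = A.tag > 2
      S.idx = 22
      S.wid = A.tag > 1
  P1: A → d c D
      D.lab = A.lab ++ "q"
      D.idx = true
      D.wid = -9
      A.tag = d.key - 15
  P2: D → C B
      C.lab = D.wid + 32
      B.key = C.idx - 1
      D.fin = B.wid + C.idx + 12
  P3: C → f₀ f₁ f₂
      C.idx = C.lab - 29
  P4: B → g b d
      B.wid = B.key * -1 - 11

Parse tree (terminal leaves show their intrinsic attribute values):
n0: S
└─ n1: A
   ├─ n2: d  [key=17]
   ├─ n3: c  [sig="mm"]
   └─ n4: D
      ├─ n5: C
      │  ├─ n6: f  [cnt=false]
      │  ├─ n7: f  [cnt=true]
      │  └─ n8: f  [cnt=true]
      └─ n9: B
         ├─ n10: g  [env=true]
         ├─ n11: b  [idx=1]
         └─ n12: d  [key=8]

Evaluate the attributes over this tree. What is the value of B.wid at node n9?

-4

1. n1.lim = "kz"  ["kz"]
2. n1.lab = "pp"  ["pp"]
3. n2.key = 17  [terminal]
4. n3.sig = "mm"  [terminal]
5. n4.lab = "ppq"  [A.lab ++ "q"]
6. n4.idx = true  [true]
7. n4.wid = -9  [-9]
8. n5.lab = 23  [D.wid + 32]
9. n6.cnt = false  [terminal]
10. n7.cnt = true  [terminal]
11. n8.cnt = true  [terminal]
12. n5.idx = -6  [C.lab - 29]
13. n9.key = -7  [C.idx - 1]
14. n10.env = true  [terminal]
15. n11.idx = 1  [terminal]
16. n12.key = 8  [terminal]
17. n9.wid = -4  [B.key * -1 - 11]
18. n4.fin = 2  [B.wid + C.idx + 12]
19. n1.tag = 2  [d.key - 15]
20. n0.key = false  [A.tag > 2]
21. n0.acc = false  [A.tag > 2]
22. n0.idx = 22  [22]
23. n0.wid = true  [A.tag > 1]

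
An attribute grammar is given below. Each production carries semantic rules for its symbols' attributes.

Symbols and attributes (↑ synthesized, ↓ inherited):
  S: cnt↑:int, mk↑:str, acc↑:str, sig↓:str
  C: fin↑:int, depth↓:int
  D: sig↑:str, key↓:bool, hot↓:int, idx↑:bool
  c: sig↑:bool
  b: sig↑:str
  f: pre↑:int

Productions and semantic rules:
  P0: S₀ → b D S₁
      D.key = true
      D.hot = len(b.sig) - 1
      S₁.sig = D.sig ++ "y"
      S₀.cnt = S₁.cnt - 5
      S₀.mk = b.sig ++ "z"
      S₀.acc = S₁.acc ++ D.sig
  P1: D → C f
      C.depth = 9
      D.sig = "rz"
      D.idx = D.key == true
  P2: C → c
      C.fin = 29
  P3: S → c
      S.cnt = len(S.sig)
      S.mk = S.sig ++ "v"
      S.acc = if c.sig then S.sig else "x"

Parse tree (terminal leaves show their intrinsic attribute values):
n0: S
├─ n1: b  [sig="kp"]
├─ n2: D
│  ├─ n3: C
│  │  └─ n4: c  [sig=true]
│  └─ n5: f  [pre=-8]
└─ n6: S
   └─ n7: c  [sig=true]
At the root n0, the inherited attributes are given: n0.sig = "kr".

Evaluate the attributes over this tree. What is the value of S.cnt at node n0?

-2

1. n0.sig = "kr"  [given at root]
2. n1.sig = "kp"  [terminal]
3. n2.key = true  [true]
4. n2.hot = 1  [len(b.sig) - 1]
5. n3.depth = 9  [9]
6. n4.sig = true  [terminal]
7. n3.fin = 29  [29]
8. n5.pre = -8  [terminal]
9. n2.sig = "rz"  ["rz"]
10. n2.idx = true  [D.key == true]
11. n6.sig = "rzy"  [D.sig ++ "y"]
12. n7.sig = true  [terminal]
13. n6.cnt = 3  [len(S.sig)]
14. n6.mk = "rzyv"  [S.sig ++ "v"]
15. n6.acc = "rzy"  [if c.sig then S.sig else "x"]
16. n0.cnt = -2  [S₁.cnt - 5]
17. n0.mk = "kpz"  [b.sig ++ "z"]
18. n0.acc = "rzyrz"  [S₁.acc ++ D.sig]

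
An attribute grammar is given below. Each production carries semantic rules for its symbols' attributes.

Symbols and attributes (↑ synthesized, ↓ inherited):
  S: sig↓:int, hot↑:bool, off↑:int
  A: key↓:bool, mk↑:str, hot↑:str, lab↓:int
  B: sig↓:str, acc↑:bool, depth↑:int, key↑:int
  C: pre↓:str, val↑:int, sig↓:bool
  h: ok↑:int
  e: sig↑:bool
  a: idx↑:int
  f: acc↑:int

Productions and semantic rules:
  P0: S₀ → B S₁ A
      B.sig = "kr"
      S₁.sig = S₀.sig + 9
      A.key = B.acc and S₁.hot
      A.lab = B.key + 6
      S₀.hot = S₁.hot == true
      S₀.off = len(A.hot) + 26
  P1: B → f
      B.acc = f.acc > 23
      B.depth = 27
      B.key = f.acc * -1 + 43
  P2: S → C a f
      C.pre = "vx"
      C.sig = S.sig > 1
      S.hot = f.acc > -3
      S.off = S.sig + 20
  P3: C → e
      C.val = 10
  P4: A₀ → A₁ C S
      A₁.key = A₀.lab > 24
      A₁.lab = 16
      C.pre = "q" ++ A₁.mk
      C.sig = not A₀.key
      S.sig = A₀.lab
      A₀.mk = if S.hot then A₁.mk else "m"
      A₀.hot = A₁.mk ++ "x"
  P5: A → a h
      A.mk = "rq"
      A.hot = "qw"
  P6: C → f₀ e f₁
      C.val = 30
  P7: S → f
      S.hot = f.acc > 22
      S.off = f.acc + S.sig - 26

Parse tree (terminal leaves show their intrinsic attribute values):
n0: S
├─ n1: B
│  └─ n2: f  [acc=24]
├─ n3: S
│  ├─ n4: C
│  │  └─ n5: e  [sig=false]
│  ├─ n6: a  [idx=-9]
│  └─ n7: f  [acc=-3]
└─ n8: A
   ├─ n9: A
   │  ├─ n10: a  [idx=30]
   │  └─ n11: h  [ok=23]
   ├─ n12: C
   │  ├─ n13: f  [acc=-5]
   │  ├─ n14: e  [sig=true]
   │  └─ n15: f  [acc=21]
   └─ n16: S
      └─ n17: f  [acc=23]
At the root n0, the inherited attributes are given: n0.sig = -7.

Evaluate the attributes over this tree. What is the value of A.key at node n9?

1. n0.sig = -7  [given at root]
2. n1.sig = "kr"  ["kr"]
3. n2.acc = 24  [terminal]
4. n1.acc = true  [f.acc > 23]
5. n1.depth = 27  [27]
6. n1.key = 19  [f.acc * -1 + 43]
7. n3.sig = 2  [S₀.sig + 9]
8. n4.pre = "vx"  ["vx"]
9. n4.sig = true  [S.sig > 1]
10. n5.sig = false  [terminal]
11. n4.val = 10  [10]
12. n6.idx = -9  [terminal]
13. n7.acc = -3  [terminal]
14. n3.hot = false  [f.acc > -3]
15. n3.off = 22  [S.sig + 20]
16. n8.key = false  [B.acc and S₁.hot]
17. n8.lab = 25  [B.key + 6]
18. n9.key = true  [A₀.lab > 24]
19. n9.lab = 16  [16]
20. n10.idx = 30  [terminal]
21. n11.ok = 23  [terminal]
22. n9.mk = "rq"  ["rq"]
23. n9.hot = "qw"  ["qw"]
24. n12.pre = "qrq"  ["q" ++ A₁.mk]
25. n12.sig = true  [not A₀.key]
26. n13.acc = -5  [terminal]
27. n14.sig = true  [terminal]
28. n15.acc = 21  [terminal]
29. n12.val = 30  [30]
30. n16.sig = 25  [A₀.lab]
31. n17.acc = 23  [terminal]
32. n16.hot = true  [f.acc > 22]
33. n16.off = 22  [f.acc + S.sig - 26]
34. n8.mk = "rq"  [if S.hot then A₁.mk else "m"]
35. n8.hot = "rqx"  [A₁.mk ++ "x"]
36. n0.hot = false  [S₁.hot == true]
37. n0.off = 29  [len(A.hot) + 26]

true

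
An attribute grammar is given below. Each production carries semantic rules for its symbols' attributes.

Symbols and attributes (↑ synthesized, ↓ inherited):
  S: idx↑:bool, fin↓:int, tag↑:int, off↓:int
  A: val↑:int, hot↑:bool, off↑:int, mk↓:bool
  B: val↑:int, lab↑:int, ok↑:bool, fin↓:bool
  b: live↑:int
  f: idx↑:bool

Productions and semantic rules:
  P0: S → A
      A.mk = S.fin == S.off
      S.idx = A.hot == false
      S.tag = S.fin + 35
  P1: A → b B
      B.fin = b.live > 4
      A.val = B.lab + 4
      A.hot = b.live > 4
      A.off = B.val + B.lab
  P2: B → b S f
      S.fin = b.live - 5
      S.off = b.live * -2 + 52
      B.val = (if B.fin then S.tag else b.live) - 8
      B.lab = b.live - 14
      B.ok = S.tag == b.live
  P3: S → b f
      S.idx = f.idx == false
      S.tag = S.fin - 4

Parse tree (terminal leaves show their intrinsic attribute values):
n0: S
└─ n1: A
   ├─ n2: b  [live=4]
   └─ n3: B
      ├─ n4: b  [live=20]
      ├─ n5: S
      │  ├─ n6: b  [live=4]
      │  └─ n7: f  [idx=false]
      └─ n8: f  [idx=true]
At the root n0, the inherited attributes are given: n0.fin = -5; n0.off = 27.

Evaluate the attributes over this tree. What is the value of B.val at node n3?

12

1. n0.fin = -5  [given at root]
2. n0.off = 27  [given at root]
3. n1.mk = false  [S.fin == S.off]
4. n2.live = 4  [terminal]
5. n3.fin = false  [b.live > 4]
6. n4.live = 20  [terminal]
7. n5.fin = 15  [b.live - 5]
8. n5.off = 12  [b.live * -2 + 52]
9. n6.live = 4  [terminal]
10. n7.idx = false  [terminal]
11. n5.idx = true  [f.idx == false]
12. n5.tag = 11  [S.fin - 4]
13. n8.idx = true  [terminal]
14. n3.val = 12  [(if B.fin then S.tag else b.live) - 8]
15. n3.lab = 6  [b.live - 14]
16. n3.ok = false  [S.tag == b.live]
17. n1.val = 10  [B.lab + 4]
18. n1.hot = false  [b.live > 4]
19. n1.off = 18  [B.val + B.lab]
20. n0.idx = true  [A.hot == false]
21. n0.tag = 30  [S.fin + 35]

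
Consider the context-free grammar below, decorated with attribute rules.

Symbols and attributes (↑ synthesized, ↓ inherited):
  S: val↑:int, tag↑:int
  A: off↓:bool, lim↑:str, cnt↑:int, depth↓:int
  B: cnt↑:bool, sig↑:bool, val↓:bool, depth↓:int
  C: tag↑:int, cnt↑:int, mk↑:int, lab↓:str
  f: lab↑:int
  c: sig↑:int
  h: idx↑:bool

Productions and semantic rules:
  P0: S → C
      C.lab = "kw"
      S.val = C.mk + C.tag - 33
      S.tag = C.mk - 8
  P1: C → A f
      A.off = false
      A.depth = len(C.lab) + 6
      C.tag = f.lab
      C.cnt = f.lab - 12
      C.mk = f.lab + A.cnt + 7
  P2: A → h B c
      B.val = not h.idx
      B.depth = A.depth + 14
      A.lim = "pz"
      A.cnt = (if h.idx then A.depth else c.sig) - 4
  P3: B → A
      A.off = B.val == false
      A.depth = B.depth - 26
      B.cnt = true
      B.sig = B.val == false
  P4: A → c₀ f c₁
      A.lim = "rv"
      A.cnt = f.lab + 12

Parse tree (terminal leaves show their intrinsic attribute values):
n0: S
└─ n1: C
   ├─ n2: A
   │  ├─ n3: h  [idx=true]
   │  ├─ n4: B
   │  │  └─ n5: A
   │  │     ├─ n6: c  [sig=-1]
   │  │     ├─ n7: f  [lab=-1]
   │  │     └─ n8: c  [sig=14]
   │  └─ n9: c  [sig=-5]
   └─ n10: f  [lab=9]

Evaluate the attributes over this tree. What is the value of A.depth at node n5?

-4

1. n1.lab = "kw"  ["kw"]
2. n2.off = false  [false]
3. n2.depth = 8  [len(C.lab) + 6]
4. n3.idx = true  [terminal]
5. n4.val = false  [not h.idx]
6. n4.depth = 22  [A.depth + 14]
7. n5.off = true  [B.val == false]
8. n5.depth = -4  [B.depth - 26]
9. n6.sig = -1  [terminal]
10. n7.lab = -1  [terminal]
11. n8.sig = 14  [terminal]
12. n5.lim = "rv"  ["rv"]
13. n5.cnt = 11  [f.lab + 12]
14. n4.cnt = true  [true]
15. n4.sig = true  [B.val == false]
16. n9.sig = -5  [terminal]
17. n2.lim = "pz"  ["pz"]
18. n2.cnt = 4  [(if h.idx then A.depth else c.sig) - 4]
19. n10.lab = 9  [terminal]
20. n1.tag = 9  [f.lab]
21. n1.cnt = -3  [f.lab - 12]
22. n1.mk = 20  [f.lab + A.cnt + 7]
23. n0.val = -4  [C.mk + C.tag - 33]
24. n0.tag = 12  [C.mk - 8]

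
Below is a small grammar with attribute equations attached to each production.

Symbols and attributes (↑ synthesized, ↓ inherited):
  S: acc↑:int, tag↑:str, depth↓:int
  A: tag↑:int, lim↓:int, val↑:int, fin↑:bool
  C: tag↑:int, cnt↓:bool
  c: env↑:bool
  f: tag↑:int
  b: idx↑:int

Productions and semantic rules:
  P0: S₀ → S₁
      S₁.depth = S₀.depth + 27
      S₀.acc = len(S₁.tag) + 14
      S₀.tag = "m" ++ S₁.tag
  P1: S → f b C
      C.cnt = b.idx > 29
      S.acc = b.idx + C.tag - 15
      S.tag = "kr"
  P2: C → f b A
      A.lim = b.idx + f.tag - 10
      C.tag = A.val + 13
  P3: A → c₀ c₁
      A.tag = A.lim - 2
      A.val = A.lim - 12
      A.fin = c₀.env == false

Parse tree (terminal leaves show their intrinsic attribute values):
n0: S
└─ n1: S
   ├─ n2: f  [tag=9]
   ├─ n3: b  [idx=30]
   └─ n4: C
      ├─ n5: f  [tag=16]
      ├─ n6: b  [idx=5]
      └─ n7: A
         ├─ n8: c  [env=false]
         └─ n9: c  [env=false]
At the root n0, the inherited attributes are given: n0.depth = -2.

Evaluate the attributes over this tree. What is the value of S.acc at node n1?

27

1. n0.depth = -2  [given at root]
2. n1.depth = 25  [S₀.depth + 27]
3. n2.tag = 9  [terminal]
4. n3.idx = 30  [terminal]
5. n4.cnt = true  [b.idx > 29]
6. n5.tag = 16  [terminal]
7. n6.idx = 5  [terminal]
8. n7.lim = 11  [b.idx + f.tag - 10]
9. n8.env = false  [terminal]
10. n9.env = false  [terminal]
11. n7.tag = 9  [A.lim - 2]
12. n7.val = -1  [A.lim - 12]
13. n7.fin = true  [c₀.env == false]
14. n4.tag = 12  [A.val + 13]
15. n1.acc = 27  [b.idx + C.tag - 15]
16. n1.tag = "kr"  ["kr"]
17. n0.acc = 16  [len(S₁.tag) + 14]
18. n0.tag = "mkr"  ["m" ++ S₁.tag]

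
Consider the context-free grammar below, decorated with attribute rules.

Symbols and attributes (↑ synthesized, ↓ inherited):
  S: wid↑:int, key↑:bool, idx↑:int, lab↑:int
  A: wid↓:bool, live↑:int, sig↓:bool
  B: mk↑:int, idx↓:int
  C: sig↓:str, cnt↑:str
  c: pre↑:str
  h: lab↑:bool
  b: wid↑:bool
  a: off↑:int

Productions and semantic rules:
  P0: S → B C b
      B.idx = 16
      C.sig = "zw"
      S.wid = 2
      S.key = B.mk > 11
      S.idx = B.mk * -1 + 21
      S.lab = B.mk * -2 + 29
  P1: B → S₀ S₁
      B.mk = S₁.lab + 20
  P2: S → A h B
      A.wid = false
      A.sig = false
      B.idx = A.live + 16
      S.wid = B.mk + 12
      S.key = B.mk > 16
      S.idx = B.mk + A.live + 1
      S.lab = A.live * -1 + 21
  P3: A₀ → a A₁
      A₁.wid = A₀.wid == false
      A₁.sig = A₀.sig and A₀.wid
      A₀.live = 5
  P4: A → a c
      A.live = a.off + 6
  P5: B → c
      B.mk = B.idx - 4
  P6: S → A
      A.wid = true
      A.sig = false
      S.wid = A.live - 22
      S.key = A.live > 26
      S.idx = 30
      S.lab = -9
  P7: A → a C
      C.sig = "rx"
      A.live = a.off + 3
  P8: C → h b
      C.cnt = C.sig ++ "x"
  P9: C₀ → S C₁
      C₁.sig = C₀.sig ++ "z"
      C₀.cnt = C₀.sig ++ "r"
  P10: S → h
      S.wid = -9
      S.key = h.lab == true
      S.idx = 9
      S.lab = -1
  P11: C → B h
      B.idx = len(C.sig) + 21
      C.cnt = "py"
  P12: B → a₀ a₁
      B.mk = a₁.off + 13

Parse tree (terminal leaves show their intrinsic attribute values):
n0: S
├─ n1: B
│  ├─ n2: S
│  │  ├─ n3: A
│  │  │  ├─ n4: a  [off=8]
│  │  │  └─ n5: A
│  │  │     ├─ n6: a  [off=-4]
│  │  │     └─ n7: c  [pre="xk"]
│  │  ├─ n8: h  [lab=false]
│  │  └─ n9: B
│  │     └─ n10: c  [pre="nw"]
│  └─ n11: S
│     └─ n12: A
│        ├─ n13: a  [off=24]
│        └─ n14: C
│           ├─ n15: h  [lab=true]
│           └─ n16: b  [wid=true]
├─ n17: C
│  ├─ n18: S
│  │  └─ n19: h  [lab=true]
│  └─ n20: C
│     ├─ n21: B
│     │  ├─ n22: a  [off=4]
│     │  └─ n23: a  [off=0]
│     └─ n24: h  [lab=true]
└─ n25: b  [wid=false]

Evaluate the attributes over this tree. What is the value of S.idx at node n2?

23

1. n1.idx = 16  [16]
2. n3.wid = false  [false]
3. n3.sig = false  [false]
4. n4.off = 8  [terminal]
5. n5.wid = true  [A₀.wid == false]
6. n5.sig = false  [A₀.sig and A₀.wid]
7. n6.off = -4  [terminal]
8. n7.pre = "xk"  [terminal]
9. n5.live = 2  [a.off + 6]
10. n3.live = 5  [5]
11. n8.lab = false  [terminal]
12. n9.idx = 21  [A.live + 16]
13. n10.pre = "nw"  [terminal]
14. n9.mk = 17  [B.idx - 4]
15. n2.wid = 29  [B.mk + 12]
16. n2.key = true  [B.mk > 16]
17. n2.idx = 23  [B.mk + A.live + 1]
18. n2.lab = 16  [A.live * -1 + 21]
19. n12.wid = true  [true]
20. n12.sig = false  [false]
21. n13.off = 24  [terminal]
22. n14.sig = "rx"  ["rx"]
23. n15.lab = true  [terminal]
24. n16.wid = true  [terminal]
25. n14.cnt = "rxx"  [C.sig ++ "x"]
26. n12.live = 27  [a.off + 3]
27. n11.wid = 5  [A.live - 22]
28. n11.key = true  [A.live > 26]
29. n11.idx = 30  [30]
30. n11.lab = -9  [-9]
31. n1.mk = 11  [S₁.lab + 20]
32. n17.sig = "zw"  ["zw"]
33. n19.lab = true  [terminal]
34. n18.wid = -9  [-9]
35. n18.key = true  [h.lab == true]
36. n18.idx = 9  [9]
37. n18.lab = -1  [-1]
38. n20.sig = "zwz"  [C₀.sig ++ "z"]
39. n21.idx = 24  [len(C.sig) + 21]
40. n22.off = 4  [terminal]
41. n23.off = 0  [terminal]
42. n21.mk = 13  [a₁.off + 13]
43. n24.lab = true  [terminal]
44. n20.cnt = "py"  ["py"]
45. n17.cnt = "zwr"  [C₀.sig ++ "r"]
46. n25.wid = false  [terminal]
47. n0.wid = 2  [2]
48. n0.key = false  [B.mk > 11]
49. n0.idx = 10  [B.mk * -1 + 21]
50. n0.lab = 7  [B.mk * -2 + 29]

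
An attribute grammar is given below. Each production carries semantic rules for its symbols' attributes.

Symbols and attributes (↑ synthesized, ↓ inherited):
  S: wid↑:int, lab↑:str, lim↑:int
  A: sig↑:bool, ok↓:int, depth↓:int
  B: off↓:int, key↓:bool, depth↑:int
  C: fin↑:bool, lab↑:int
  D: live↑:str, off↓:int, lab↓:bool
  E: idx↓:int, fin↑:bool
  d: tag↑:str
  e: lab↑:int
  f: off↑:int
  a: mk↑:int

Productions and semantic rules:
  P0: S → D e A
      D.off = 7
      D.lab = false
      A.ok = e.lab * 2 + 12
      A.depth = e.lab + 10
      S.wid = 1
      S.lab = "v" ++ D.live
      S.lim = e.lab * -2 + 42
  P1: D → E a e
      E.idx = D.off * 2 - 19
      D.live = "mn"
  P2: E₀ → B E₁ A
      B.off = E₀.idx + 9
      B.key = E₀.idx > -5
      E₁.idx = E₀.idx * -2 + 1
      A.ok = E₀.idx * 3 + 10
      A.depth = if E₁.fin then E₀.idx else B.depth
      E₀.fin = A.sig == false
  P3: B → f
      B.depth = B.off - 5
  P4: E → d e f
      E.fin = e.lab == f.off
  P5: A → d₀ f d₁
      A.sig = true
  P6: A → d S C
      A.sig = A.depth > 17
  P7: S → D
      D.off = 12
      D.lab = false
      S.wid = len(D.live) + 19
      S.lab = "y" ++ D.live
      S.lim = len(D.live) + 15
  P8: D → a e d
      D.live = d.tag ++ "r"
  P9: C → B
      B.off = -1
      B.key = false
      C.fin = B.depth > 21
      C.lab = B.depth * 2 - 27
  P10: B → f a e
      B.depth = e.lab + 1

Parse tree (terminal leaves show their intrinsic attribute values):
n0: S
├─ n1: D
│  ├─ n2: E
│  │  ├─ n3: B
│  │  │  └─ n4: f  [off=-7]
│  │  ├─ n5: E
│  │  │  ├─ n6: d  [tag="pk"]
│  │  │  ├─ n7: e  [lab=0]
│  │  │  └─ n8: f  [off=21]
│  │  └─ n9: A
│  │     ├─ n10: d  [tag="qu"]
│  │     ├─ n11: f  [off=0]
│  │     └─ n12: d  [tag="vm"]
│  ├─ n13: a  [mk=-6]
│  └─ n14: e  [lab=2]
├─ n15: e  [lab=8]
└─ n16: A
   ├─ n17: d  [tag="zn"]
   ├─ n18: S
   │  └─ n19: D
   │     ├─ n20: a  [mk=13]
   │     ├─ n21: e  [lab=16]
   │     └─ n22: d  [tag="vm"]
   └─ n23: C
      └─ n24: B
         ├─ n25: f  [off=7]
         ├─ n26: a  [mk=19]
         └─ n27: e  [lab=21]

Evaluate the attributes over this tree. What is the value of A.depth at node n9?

1. n1.off = 7  [7]
2. n1.lab = false  [false]
3. n2.idx = -5  [D.off * 2 - 19]
4. n3.off = 4  [E₀.idx + 9]
5. n3.key = false  [E₀.idx > -5]
6. n4.off = -7  [terminal]
7. n3.depth = -1  [B.off - 5]
8. n5.idx = 11  [E₀.idx * -2 + 1]
9. n6.tag = "pk"  [terminal]
10. n7.lab = 0  [terminal]
11. n8.off = 21  [terminal]
12. n5.fin = false  [e.lab == f.off]
13. n9.ok = -5  [E₀.idx * 3 + 10]
14. n9.depth = -1  [if E₁.fin then E₀.idx else B.depth]
15. n10.tag = "qu"  [terminal]
16. n11.off = 0  [terminal]
17. n12.tag = "vm"  [terminal]
18. n9.sig = true  [true]
19. n2.fin = false  [A.sig == false]
20. n13.mk = -6  [terminal]
21. n14.lab = 2  [terminal]
22. n1.live = "mn"  ["mn"]
23. n15.lab = 8  [terminal]
24. n16.ok = 28  [e.lab * 2 + 12]
25. n16.depth = 18  [e.lab + 10]
26. n17.tag = "zn"  [terminal]
27. n19.off = 12  [12]
28. n19.lab = false  [false]
29. n20.mk = 13  [terminal]
30. n21.lab = 16  [terminal]
31. n22.tag = "vm"  [terminal]
32. n19.live = "vmr"  [d.tag ++ "r"]
33. n18.wid = 22  [len(D.live) + 19]
34. n18.lab = "yvmr"  ["y" ++ D.live]
35. n18.lim = 18  [len(D.live) + 15]
36. n24.off = -1  [-1]
37. n24.key = false  [false]
38. n25.off = 7  [terminal]
39. n26.mk = 19  [terminal]
40. n27.lab = 21  [terminal]
41. n24.depth = 22  [e.lab + 1]
42. n23.fin = true  [B.depth > 21]
43. n23.lab = 17  [B.depth * 2 - 27]
44. n16.sig = true  [A.depth > 17]
45. n0.wid = 1  [1]
46. n0.lab = "vmn"  ["v" ++ D.live]
47. n0.lim = 26  [e.lab * -2 + 42]

-1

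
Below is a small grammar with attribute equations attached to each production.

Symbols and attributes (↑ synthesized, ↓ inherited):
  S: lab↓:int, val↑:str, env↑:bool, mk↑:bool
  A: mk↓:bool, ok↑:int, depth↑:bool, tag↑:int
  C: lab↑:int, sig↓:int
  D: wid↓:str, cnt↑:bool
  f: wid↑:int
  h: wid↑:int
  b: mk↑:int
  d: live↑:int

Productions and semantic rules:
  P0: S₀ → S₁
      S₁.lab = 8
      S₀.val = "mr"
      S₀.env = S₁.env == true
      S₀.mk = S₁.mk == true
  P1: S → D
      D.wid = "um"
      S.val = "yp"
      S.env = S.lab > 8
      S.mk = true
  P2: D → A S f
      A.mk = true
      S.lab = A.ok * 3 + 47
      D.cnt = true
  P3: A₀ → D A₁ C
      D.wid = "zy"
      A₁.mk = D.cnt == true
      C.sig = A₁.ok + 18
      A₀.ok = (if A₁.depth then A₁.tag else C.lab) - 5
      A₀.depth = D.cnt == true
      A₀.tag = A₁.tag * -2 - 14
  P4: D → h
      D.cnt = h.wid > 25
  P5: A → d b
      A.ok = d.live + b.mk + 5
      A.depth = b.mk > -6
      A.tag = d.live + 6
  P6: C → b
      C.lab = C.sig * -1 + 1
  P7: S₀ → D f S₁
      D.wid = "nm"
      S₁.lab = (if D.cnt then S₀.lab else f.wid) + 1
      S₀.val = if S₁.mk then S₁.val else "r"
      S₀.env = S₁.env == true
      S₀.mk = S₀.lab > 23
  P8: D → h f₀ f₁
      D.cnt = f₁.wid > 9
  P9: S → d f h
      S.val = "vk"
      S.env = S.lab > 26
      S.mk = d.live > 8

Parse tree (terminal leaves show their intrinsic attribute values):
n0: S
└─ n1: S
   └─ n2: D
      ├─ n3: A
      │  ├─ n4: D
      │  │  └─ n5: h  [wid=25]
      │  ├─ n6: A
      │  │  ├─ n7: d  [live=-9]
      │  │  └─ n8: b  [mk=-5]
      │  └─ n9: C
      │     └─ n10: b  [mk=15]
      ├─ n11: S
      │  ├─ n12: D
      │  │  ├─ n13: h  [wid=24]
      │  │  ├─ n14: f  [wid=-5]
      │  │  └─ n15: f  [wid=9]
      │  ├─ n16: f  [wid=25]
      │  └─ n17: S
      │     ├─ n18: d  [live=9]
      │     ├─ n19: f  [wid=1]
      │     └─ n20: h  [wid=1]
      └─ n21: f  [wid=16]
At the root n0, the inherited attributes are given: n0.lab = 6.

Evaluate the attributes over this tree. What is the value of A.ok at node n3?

1. n0.lab = 6  [given at root]
2. n1.lab = 8  [8]
3. n2.wid = "um"  ["um"]
4. n3.mk = true  [true]
5. n4.wid = "zy"  ["zy"]
6. n5.wid = 25  [terminal]
7. n4.cnt = false  [h.wid > 25]
8. n6.mk = false  [D.cnt == true]
9. n7.live = -9  [terminal]
10. n8.mk = -5  [terminal]
11. n6.ok = -9  [d.live + b.mk + 5]
12. n6.depth = true  [b.mk > -6]
13. n6.tag = -3  [d.live + 6]
14. n9.sig = 9  [A₁.ok + 18]
15. n10.mk = 15  [terminal]
16. n9.lab = -8  [C.sig * -1 + 1]
17. n3.ok = -8  [(if A₁.depth then A₁.tag else C.lab) - 5]
18. n3.depth = false  [D.cnt == true]
19. n3.tag = -8  [A₁.tag * -2 - 14]
20. n11.lab = 23  [A.ok * 3 + 47]
21. n12.wid = "nm"  ["nm"]
22. n13.wid = 24  [terminal]
23. n14.wid = -5  [terminal]
24. n15.wid = 9  [terminal]
25. n12.cnt = false  [f₁.wid > 9]
26. n16.wid = 25  [terminal]
27. n17.lab = 26  [(if D.cnt then S₀.lab else f.wid) + 1]
28. n18.live = 9  [terminal]
29. n19.wid = 1  [terminal]
30. n20.wid = 1  [terminal]
31. n17.val = "vk"  ["vk"]
32. n17.env = false  [S.lab > 26]
33. n17.mk = true  [d.live > 8]
34. n11.val = "vk"  [if S₁.mk then S₁.val else "r"]
35. n11.env = false  [S₁.env == true]
36. n11.mk = false  [S₀.lab > 23]
37. n21.wid = 16  [terminal]
38. n2.cnt = true  [true]
39. n1.val = "yp"  ["yp"]
40. n1.env = false  [S.lab > 8]
41. n1.mk = true  [true]
42. n0.val = "mr"  ["mr"]
43. n0.env = false  [S₁.env == true]
44. n0.mk = true  [S₁.mk == true]

-8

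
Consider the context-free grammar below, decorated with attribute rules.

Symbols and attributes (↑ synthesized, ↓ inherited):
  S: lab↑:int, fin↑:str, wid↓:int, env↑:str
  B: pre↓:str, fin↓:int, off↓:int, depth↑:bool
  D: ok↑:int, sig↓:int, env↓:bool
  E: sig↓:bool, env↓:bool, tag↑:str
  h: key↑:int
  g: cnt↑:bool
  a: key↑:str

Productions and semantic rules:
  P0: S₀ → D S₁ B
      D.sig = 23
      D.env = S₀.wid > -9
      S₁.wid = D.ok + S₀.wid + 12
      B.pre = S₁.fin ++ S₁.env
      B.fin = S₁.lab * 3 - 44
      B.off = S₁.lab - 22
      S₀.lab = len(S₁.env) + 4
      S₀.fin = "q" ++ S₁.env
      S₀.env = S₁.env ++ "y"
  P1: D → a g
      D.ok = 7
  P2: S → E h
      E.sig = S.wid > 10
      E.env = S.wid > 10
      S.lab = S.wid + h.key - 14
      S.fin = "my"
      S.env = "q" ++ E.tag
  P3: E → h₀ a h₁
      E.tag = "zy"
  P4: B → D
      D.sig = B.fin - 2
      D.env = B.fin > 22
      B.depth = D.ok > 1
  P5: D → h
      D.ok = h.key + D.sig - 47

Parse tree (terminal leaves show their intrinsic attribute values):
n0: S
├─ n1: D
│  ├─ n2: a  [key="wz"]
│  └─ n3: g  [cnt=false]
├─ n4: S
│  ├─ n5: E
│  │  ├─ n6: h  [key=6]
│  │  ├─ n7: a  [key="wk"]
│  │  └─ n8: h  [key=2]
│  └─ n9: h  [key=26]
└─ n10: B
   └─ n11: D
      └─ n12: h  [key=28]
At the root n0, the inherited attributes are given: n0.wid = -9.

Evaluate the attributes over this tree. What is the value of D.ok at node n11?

1

1. n0.wid = -9  [given at root]
2. n1.sig = 23  [23]
3. n1.env = false  [S₀.wid > -9]
4. n2.key = "wz"  [terminal]
5. n3.cnt = false  [terminal]
6. n1.ok = 7  [7]
7. n4.wid = 10  [D.ok + S₀.wid + 12]
8. n5.sig = false  [S.wid > 10]
9. n5.env = false  [S.wid > 10]
10. n6.key = 6  [terminal]
11. n7.key = "wk"  [terminal]
12. n8.key = 2  [terminal]
13. n5.tag = "zy"  ["zy"]
14. n9.key = 26  [terminal]
15. n4.lab = 22  [S.wid + h.key - 14]
16. n4.fin = "my"  ["my"]
17. n4.env = "qzy"  ["q" ++ E.tag]
18. n10.pre = "myqzy"  [S₁.fin ++ S₁.env]
19. n10.fin = 22  [S₁.lab * 3 - 44]
20. n10.off = 0  [S₁.lab - 22]
21. n11.sig = 20  [B.fin - 2]
22. n11.env = false  [B.fin > 22]
23. n12.key = 28  [terminal]
24. n11.ok = 1  [h.key + D.sig - 47]
25. n10.depth = false  [D.ok > 1]
26. n0.lab = 7  [len(S₁.env) + 4]
27. n0.fin = "qqzy"  ["q" ++ S₁.env]
28. n0.env = "qzyy"  [S₁.env ++ "y"]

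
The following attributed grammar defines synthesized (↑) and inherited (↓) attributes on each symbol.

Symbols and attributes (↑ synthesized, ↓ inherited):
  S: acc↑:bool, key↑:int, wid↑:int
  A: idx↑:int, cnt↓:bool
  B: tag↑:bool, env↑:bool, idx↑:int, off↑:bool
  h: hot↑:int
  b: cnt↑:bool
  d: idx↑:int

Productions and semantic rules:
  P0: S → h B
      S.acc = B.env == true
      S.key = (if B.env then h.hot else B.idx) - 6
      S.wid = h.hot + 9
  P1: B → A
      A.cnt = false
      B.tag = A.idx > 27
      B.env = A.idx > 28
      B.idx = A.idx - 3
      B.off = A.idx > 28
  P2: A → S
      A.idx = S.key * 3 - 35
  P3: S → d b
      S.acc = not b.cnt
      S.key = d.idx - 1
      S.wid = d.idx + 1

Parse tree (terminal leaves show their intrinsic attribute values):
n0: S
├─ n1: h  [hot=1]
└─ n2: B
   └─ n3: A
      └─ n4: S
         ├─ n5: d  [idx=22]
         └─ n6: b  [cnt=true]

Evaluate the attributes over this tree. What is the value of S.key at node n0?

1. n1.hot = 1  [terminal]
2. n3.cnt = false  [false]
3. n5.idx = 22  [terminal]
4. n6.cnt = true  [terminal]
5. n4.acc = false  [not b.cnt]
6. n4.key = 21  [d.idx - 1]
7. n4.wid = 23  [d.idx + 1]
8. n3.idx = 28  [S.key * 3 - 35]
9. n2.tag = true  [A.idx > 27]
10. n2.env = false  [A.idx > 28]
11. n2.idx = 25  [A.idx - 3]
12. n2.off = false  [A.idx > 28]
13. n0.acc = false  [B.env == true]
14. n0.key = 19  [(if B.env then h.hot else B.idx) - 6]
15. n0.wid = 10  [h.hot + 9]

19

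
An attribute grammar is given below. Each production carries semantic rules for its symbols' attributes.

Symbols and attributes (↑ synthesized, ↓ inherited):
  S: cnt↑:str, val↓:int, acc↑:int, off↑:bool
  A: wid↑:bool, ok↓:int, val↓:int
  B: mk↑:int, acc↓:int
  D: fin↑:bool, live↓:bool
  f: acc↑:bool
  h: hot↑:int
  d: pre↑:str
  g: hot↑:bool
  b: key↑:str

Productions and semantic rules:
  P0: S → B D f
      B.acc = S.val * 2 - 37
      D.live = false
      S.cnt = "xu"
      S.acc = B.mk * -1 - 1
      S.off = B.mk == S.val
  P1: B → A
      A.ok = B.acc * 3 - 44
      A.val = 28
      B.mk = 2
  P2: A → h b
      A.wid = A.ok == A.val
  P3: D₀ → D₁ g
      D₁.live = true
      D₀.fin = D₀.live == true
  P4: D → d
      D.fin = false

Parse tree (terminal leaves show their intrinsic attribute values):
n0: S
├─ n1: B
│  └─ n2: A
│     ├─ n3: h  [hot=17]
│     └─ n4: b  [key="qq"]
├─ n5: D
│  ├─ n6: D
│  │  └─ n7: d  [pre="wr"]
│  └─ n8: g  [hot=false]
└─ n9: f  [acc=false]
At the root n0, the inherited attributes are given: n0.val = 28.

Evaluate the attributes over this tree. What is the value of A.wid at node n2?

false

1. n0.val = 28  [given at root]
2. n1.acc = 19  [S.val * 2 - 37]
3. n2.ok = 13  [B.acc * 3 - 44]
4. n2.val = 28  [28]
5. n3.hot = 17  [terminal]
6. n4.key = "qq"  [terminal]
7. n2.wid = false  [A.ok == A.val]
8. n1.mk = 2  [2]
9. n5.live = false  [false]
10. n6.live = true  [true]
11. n7.pre = "wr"  [terminal]
12. n6.fin = false  [false]
13. n8.hot = false  [terminal]
14. n5.fin = false  [D₀.live == true]
15. n9.acc = false  [terminal]
16. n0.cnt = "xu"  ["xu"]
17. n0.acc = -3  [B.mk * -1 - 1]
18. n0.off = false  [B.mk == S.val]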